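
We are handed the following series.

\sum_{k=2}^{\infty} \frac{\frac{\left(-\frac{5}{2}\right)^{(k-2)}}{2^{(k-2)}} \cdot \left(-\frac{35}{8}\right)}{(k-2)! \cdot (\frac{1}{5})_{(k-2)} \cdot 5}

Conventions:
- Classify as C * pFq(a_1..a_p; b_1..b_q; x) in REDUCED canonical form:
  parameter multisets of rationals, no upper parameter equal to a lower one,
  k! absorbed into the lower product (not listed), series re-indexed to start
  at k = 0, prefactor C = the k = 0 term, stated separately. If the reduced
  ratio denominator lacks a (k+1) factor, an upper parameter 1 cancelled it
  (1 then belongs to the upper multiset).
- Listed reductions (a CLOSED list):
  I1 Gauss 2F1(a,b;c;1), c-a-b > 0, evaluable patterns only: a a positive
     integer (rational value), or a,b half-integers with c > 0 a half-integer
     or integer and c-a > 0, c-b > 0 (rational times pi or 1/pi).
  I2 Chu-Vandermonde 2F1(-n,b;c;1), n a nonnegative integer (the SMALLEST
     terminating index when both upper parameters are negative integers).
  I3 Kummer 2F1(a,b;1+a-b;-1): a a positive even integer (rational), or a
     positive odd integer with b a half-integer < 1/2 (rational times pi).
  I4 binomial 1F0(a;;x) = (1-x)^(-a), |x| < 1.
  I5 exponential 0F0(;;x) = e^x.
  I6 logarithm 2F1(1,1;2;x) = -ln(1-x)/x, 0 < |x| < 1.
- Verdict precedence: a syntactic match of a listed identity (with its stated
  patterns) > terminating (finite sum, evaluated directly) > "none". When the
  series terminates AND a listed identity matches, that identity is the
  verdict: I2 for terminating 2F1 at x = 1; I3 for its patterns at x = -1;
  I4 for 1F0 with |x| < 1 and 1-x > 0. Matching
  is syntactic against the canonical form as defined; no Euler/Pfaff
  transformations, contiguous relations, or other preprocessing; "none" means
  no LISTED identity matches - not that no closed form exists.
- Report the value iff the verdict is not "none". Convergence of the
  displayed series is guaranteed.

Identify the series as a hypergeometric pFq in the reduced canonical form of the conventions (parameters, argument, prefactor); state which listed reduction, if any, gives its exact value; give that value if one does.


Structural cue: t_0 being -\frac{7}{8}, the two k-th powers (C = -7/8, x = -5/4) combine into one argument.
Term ratio: r(k) = -\frac{5}{4} * 1 / [(k+\frac{1}{5}) (k+1)] - poly over poly, x = -\frac{5}{4} from leading terms; C = -\frac{7}{8} at k = 0.

Canonical form: C = -\frac{7}{8} times 0F1 with upper {-}, lower {\frac{1}{5}}, x = -\frac{5}{4}. Verdict: no listed reduction: x = -\frac{5}{4} and upper {-} fail every I1-I6 pattern.


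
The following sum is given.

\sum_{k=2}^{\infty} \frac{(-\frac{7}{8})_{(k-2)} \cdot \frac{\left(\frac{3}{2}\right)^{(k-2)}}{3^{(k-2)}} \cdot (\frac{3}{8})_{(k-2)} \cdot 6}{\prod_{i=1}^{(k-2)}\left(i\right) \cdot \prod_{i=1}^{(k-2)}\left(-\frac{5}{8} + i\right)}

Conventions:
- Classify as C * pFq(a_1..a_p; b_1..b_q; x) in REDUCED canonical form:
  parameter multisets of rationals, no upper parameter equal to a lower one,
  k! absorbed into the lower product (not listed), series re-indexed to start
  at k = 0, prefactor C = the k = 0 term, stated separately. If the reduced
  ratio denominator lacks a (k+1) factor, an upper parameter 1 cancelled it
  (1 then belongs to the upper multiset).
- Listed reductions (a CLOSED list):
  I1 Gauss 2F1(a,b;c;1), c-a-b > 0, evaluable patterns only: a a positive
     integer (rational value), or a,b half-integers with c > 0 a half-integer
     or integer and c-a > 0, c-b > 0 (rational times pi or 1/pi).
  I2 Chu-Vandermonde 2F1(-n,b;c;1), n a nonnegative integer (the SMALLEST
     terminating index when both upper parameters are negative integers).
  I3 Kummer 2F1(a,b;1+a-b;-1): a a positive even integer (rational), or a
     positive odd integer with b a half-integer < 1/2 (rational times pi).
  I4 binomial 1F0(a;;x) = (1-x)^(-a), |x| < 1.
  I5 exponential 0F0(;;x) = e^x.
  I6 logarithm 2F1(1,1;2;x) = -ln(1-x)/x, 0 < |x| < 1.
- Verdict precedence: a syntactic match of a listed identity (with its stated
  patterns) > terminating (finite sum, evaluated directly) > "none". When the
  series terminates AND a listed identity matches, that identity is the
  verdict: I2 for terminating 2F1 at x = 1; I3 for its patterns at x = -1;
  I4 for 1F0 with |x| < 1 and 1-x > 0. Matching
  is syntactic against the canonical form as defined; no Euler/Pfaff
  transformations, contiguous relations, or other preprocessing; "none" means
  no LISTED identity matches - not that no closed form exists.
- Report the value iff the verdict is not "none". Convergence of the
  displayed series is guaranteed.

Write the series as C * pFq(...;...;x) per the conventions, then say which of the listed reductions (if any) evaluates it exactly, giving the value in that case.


Prefactor 6, argument \frac{1}{2}: 1F0 with upper {-\frac{7}{8}} over lower {-}. Verdict at x = \frac{1}{2}: the binomial series (I4) matches (the 1F0 binomial series: exponent 7/8, x = \frac{1}{2}). Exact value: 6 \cdot \left(\frac{1}{2}\right)^{\frac{7}{8}}.

The tell: t_0 = 6 here, and the product of the first k integers (C = 6, x = 1/2) is k!.
Term ratio: r(k) = \frac{1}{2} * (k-\frac{7}{8}) / [(k+1)] ; factor over Q: parameters, x = \frac{1}{2}, and C = 6.


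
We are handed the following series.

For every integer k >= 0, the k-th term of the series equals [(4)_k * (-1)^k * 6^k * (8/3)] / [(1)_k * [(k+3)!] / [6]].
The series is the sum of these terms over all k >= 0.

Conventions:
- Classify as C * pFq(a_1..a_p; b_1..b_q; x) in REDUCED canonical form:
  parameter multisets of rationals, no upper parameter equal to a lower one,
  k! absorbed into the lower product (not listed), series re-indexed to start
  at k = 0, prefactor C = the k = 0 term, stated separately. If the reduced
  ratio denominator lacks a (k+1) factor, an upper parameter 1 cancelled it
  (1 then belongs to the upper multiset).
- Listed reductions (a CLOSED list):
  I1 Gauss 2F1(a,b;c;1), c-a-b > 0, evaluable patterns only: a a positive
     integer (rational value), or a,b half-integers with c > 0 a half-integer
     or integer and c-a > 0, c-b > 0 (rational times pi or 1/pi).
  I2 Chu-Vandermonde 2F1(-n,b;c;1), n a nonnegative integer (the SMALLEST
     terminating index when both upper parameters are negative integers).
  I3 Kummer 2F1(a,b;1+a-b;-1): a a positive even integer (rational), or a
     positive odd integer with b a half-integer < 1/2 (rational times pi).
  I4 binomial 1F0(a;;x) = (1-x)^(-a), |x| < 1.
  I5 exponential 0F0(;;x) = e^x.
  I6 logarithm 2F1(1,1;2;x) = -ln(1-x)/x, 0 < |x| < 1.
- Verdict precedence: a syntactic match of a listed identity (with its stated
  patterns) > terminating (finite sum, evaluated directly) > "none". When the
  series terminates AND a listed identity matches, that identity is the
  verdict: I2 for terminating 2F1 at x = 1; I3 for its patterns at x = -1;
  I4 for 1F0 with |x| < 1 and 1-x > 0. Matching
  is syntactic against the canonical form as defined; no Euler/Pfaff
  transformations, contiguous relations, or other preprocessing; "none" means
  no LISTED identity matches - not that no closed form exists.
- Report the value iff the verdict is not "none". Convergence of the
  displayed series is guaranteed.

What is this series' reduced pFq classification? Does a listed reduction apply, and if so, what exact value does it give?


With C = 8/3: the canonical form is 0F0(-; -; -6). Verdict: the exponential series (I5) matches (the 0F0 exponential series at x = -6). Value: (8/3) * e^(-6).

Key observation: with t_0 = 8/3, the denominator's factorial ratio (C = 8/3, x = -6) is a lower Pochhammer.
Step ratio: r(k) = (-6) * 1 / [(k+1)] ; factor over Q: parameters, x = (-6), and C = 8/3.


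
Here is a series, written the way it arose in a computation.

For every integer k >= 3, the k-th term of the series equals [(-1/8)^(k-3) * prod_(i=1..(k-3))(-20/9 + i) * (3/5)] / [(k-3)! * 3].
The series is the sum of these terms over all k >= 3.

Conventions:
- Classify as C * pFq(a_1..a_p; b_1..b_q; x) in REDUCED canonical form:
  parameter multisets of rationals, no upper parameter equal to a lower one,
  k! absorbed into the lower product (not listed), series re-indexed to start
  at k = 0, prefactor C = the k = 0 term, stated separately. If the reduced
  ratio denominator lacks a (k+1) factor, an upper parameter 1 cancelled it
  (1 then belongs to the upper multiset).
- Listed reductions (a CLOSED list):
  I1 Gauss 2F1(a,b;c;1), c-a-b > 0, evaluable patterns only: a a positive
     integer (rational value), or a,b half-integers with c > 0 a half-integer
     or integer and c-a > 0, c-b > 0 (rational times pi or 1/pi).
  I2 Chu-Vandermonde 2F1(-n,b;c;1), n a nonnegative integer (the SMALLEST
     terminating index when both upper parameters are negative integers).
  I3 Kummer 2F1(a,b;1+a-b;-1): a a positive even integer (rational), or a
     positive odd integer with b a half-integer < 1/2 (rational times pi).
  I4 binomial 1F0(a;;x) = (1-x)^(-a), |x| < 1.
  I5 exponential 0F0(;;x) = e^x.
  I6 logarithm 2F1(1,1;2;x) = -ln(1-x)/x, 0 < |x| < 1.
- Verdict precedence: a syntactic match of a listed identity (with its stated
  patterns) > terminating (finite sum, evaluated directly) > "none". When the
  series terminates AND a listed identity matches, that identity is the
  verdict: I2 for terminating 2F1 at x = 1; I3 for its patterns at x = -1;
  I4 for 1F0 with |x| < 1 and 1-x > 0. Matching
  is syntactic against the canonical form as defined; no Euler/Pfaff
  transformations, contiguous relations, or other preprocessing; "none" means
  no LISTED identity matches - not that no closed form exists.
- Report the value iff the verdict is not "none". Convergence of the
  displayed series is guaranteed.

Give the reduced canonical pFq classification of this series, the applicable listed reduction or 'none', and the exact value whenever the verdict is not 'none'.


The series (x = -1/8) is 1F0: upper {-11/9}, lower {-}, prefactor 1/5. Verdict: the I4 binomial reduction matches (the 1F0 binomial series: exponent 11/9, x = -1/8). Sum: (1/5) * (9/8)^(11/9).

The tell: t_0 = 1/5 here, and the running product (prefactor 1/5) telescopes to a rising factorial.
Term ratio: r(k) = (-1/8) * (k-11/9) / [(k+1)] - poly over poly, x = (-1/8) from leading terms; C = 1/5 at k = 0.


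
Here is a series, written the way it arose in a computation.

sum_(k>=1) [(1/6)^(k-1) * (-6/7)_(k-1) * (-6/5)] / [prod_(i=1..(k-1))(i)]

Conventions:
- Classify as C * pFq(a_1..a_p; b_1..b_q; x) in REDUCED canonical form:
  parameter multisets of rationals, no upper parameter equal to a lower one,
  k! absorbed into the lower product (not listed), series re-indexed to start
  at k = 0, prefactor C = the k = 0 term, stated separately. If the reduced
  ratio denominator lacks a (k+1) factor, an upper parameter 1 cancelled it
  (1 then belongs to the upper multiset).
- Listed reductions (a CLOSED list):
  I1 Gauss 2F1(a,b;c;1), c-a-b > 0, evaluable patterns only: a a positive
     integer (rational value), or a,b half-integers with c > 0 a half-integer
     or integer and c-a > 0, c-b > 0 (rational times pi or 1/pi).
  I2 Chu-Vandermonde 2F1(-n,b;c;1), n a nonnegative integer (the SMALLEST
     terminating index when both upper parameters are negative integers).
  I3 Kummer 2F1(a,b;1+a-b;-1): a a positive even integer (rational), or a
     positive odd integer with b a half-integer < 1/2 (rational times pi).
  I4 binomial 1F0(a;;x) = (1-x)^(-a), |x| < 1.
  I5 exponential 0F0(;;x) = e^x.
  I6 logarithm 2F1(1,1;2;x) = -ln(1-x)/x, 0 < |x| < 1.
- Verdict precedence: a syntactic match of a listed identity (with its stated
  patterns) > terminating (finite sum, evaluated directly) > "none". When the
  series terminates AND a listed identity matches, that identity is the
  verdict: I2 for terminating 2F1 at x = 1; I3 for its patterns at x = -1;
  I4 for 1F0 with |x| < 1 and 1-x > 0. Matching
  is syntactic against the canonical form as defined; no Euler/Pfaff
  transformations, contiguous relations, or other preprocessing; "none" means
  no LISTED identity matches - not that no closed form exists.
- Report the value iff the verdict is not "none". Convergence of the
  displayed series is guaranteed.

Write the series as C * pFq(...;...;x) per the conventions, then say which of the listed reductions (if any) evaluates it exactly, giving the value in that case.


First insight: x = (1/6) and the product of the first k integers (C = -6/5, x = 1/6) is k!.
Term ratio: r(k) = (1/6) * (k-6/7) / [(k+1)] ; factor over Q: parameters, x = (1/6), and C = -6/5.

The series (x = 1/6) is 1F0: upper {-6/7}, lower {-}, prefactor -6/5. Verdict: binomial (I4) matches (the 1F0 binomial series: exponent 6/7, x = 1/6). Sum: (-6/5) * (5/6)^(6/7).


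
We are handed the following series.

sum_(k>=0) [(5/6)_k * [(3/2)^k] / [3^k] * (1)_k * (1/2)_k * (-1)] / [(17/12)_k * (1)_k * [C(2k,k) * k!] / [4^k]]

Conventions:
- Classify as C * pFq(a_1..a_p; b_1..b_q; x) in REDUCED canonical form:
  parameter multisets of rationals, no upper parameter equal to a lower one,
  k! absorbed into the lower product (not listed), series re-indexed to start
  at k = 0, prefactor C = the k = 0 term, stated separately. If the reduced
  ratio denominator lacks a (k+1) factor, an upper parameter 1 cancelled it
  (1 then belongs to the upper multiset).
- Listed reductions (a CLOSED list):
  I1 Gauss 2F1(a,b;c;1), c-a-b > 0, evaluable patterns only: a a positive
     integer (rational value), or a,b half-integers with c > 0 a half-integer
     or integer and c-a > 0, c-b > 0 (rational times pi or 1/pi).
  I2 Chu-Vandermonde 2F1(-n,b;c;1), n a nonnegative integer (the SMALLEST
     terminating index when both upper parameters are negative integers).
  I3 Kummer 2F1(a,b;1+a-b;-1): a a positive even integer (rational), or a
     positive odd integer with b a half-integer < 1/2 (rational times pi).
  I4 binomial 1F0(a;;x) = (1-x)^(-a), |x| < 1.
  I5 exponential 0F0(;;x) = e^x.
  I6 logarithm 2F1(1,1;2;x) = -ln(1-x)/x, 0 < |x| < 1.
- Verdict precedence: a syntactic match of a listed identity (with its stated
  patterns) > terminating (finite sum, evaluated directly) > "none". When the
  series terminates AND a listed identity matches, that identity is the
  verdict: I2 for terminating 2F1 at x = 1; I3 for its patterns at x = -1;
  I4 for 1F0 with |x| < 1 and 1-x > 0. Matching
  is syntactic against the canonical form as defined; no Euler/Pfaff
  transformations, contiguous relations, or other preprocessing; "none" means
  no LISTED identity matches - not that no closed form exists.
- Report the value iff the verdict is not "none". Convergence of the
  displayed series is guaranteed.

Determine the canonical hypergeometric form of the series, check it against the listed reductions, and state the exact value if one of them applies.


This is -1 * 2F1(5/6, 1; 17/12; 1/2) in reduced canonical form. Verdict: no listed reduction: x = 1/2 and upper {5/6, 1} fail every I1-I6 pattern.

The tell: x = (1/2) and the parameter 1/2 appears in both the upper and lower lists and cancels.
Ratio: r(k) = (1/2) * (k+5/6) (k+1) / [(k+17/12) (k+1)] - rational; roots negated = parameters, x = (1/2), C = -1.


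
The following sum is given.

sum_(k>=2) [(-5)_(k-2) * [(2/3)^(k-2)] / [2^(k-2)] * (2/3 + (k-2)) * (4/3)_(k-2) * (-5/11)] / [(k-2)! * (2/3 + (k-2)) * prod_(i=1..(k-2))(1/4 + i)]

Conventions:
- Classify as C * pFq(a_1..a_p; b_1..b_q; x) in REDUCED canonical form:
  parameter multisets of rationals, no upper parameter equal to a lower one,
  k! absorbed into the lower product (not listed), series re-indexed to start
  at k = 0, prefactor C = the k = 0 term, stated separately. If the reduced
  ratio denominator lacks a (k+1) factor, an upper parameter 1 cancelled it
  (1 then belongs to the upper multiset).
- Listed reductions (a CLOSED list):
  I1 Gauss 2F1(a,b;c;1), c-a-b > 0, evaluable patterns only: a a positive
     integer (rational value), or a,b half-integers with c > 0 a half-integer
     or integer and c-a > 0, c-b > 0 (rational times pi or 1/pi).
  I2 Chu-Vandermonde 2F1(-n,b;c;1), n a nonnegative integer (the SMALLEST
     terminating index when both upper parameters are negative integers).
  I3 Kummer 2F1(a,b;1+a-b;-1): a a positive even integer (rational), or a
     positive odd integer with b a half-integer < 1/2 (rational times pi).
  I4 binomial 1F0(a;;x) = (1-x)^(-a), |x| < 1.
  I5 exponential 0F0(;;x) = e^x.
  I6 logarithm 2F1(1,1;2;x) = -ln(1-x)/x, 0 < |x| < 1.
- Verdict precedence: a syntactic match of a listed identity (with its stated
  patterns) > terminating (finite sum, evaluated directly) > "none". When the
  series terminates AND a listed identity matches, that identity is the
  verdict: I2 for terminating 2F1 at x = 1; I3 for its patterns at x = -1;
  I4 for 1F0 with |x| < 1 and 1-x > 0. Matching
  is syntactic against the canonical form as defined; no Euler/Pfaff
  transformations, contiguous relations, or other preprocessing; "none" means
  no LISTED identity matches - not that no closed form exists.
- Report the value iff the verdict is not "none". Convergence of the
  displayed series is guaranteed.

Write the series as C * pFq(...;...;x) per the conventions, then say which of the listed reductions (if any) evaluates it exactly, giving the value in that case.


With C = -5/11: the canonical form is 2F1(-5, 4/3; 5/4; 1/3). Verdict: terminating - upper -5 stops the sum at k = 5; the 6 terms are added exactly. Its exact value is -172076435/3875799213.

First insight: t_0 being -5/11, the two k-th powers (C = -5/11, x = 1/3) combine into one argument.
Ratio: r(k) = (1/3) * (k-5) (k+4/3) / [(k+5/4) (k+1)] - poly over poly, x = (1/3) from leading terms; C = -5/11 at k = 0.


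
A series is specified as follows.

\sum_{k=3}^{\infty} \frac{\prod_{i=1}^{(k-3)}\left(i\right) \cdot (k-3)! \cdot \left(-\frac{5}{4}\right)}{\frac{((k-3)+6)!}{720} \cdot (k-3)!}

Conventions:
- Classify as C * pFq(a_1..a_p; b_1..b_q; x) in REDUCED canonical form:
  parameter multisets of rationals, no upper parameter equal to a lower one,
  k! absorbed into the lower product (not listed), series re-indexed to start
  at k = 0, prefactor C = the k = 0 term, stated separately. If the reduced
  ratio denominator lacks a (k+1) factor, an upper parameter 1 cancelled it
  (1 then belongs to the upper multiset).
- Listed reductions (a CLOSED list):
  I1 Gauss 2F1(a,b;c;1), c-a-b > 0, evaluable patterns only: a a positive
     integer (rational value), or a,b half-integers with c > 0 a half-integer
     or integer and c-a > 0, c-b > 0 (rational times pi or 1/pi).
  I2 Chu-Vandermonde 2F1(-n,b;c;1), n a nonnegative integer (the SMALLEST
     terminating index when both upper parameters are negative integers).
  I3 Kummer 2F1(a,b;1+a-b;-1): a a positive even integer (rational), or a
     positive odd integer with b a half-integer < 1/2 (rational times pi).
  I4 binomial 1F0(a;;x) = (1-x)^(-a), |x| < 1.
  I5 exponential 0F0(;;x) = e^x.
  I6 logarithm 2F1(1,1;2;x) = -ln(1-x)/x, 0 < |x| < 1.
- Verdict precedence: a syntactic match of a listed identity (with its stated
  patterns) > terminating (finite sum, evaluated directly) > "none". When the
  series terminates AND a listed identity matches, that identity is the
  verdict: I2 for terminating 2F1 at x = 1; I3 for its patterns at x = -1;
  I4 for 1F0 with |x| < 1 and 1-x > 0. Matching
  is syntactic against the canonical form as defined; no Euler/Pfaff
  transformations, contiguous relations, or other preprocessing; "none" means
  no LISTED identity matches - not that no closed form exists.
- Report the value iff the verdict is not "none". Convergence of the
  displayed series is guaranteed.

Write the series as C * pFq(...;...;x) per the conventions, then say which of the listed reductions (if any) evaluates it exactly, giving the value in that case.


Classification (C = -\frac{5}{4}): 2F1 with upper {1, 1}, lower {7}, argument x = 1. Verdict (x = 1): Gauss's theorem (I1) applies (x = 1: the Gamma ratio telescopes since c-a-b = 5 > 0 and a = 1 in Z>0). Sum: -\frac{3}{2}.

Structural cue: t_0 = -\frac{5}{4} here, and the denominator's factorial ratio (C = -5/4, x = 1) is a lower Pochhammer.
Adjacent-term ratio: r(k) = 1 * (k+1) (k+1) / [(k+7) (k+1)] - rational in k, leading ratio 1; with t_0 = -\frac{5}{4}, classification follows.


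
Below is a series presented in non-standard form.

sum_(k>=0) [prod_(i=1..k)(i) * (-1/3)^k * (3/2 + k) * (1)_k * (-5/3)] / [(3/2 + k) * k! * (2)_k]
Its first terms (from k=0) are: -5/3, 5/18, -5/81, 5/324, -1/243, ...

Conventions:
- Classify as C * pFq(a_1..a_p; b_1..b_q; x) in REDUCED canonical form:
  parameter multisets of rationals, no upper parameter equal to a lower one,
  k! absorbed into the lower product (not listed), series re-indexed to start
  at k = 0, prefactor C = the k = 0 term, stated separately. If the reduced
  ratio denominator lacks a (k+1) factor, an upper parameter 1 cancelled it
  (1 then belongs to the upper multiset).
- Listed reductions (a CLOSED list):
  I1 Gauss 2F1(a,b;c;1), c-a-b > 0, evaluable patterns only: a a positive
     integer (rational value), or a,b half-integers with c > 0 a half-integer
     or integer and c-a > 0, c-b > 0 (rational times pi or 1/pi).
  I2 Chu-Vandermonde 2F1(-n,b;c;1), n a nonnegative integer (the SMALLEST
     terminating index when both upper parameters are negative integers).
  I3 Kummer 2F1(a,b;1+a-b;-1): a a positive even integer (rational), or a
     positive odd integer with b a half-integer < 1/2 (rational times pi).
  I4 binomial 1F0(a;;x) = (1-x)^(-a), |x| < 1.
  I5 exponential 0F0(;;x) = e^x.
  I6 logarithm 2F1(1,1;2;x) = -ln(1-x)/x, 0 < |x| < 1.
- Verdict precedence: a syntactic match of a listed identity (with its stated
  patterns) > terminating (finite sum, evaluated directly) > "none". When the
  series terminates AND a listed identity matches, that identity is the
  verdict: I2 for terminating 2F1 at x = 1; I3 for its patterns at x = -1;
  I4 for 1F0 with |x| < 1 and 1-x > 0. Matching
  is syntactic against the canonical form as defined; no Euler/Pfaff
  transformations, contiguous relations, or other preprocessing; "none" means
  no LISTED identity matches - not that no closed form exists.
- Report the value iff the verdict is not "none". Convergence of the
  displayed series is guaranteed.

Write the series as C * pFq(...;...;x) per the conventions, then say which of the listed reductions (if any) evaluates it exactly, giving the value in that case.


Reduced: x = -1/3, 2F1, upper = {1, 1}, lower = {2}, C = -5/3. Verdict at x = -1/3: the I6 logarithm reduction matches (the logarithm: parameters (1,1;2), x = -1/3). Value: (-5) * ln(4/3).

The tell: from the first term -5/3: the running product (C = -5/3) telescopes to a rising factorial.
Consecutive-term ratio: r(k) = (-1/3) * (k+1) (k+1) / [(k+2) (k+1)] ; factor over Q: parameters, x = (-1/3), and C = -5/3.


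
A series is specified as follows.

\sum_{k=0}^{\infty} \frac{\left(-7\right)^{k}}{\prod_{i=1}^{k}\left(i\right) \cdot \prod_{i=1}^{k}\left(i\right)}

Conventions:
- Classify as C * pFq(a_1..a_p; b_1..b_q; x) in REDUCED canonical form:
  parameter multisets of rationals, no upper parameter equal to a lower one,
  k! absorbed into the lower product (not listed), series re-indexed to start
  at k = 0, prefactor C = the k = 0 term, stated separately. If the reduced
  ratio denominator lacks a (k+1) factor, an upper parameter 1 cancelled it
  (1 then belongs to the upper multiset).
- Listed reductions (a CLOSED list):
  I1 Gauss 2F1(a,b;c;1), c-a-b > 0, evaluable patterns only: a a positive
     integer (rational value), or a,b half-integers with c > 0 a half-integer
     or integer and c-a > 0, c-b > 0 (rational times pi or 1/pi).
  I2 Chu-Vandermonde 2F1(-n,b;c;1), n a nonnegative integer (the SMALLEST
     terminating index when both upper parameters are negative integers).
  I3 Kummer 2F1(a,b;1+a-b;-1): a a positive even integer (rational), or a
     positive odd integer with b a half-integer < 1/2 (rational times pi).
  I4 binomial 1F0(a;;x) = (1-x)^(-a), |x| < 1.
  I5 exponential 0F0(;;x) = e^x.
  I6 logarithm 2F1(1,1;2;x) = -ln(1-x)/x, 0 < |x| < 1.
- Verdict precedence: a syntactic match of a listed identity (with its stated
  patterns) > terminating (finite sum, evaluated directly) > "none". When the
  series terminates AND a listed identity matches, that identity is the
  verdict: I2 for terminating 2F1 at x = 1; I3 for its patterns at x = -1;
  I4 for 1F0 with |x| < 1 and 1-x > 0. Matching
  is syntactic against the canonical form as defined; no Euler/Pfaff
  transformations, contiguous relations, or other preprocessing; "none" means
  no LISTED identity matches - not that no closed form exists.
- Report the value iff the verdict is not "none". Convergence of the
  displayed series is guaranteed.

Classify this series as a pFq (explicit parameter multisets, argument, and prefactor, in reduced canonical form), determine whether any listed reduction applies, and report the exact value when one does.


Reduced: x = -7, 0F1, upper = {-}, lower = {1}, C = 1. Verdict: no listed reduction: x = -7 and upper {-} fail every I1-I6 pattern.

The tell: x = -7 and the lower running product (C = 1) is a rising factorial.
Consecutive-term ratio: r(k) = -7 * 1 / [(k+1) (k+1)] - rational in k, leading ratio -7; with t_0 = 1, classification follows.


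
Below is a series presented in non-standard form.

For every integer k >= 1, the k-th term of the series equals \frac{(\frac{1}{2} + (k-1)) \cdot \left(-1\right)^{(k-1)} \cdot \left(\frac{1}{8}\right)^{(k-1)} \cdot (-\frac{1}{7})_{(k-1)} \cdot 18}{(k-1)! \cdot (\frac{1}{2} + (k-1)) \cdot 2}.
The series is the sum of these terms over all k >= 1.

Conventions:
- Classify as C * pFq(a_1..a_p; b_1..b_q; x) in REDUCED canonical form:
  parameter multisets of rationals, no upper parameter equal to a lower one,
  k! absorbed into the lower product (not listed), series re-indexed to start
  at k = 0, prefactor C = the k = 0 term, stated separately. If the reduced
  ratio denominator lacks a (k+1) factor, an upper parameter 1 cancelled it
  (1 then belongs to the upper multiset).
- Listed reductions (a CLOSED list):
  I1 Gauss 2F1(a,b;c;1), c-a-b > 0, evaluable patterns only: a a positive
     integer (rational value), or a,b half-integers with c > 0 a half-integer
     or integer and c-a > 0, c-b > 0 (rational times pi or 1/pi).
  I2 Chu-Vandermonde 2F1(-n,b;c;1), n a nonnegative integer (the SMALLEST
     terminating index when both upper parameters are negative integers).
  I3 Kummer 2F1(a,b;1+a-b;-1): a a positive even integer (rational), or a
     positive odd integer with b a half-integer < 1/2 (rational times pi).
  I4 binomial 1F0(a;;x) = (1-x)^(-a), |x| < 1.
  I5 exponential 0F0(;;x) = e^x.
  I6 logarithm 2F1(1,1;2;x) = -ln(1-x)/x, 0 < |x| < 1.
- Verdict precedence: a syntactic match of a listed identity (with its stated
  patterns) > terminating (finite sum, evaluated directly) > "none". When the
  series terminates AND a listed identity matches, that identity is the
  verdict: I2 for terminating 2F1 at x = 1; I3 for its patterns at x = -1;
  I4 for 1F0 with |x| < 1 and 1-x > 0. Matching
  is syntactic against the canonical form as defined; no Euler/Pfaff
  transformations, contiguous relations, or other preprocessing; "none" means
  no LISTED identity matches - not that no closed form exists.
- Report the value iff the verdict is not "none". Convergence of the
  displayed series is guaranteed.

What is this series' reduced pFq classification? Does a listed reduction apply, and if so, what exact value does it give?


Prefactor 9, argument -\frac{1}{8}: 1F0 with upper {-\frac{1}{7}} over lower {-}. Verdict at x = -\frac{1}{8}: binomial (I4) matches (the 1F0 binomial series: exponent 1/7, x = -\frac{1}{8}). Exact value: 9 \cdot \left(\frac{9}{8}\right)^{\frac{1}{7}}.

Key observation: t_0 being 9, striking the common factor k + 1/2 reduces the term (prefactor 9).
Adjacent-term ratio: r(k) = -\frac{1}{8} * (k-\frac{1}{7}) / [(k+1)] - rational in k, leading ratio -\frac{1}{8}; with t_0 = 9, classification follows.


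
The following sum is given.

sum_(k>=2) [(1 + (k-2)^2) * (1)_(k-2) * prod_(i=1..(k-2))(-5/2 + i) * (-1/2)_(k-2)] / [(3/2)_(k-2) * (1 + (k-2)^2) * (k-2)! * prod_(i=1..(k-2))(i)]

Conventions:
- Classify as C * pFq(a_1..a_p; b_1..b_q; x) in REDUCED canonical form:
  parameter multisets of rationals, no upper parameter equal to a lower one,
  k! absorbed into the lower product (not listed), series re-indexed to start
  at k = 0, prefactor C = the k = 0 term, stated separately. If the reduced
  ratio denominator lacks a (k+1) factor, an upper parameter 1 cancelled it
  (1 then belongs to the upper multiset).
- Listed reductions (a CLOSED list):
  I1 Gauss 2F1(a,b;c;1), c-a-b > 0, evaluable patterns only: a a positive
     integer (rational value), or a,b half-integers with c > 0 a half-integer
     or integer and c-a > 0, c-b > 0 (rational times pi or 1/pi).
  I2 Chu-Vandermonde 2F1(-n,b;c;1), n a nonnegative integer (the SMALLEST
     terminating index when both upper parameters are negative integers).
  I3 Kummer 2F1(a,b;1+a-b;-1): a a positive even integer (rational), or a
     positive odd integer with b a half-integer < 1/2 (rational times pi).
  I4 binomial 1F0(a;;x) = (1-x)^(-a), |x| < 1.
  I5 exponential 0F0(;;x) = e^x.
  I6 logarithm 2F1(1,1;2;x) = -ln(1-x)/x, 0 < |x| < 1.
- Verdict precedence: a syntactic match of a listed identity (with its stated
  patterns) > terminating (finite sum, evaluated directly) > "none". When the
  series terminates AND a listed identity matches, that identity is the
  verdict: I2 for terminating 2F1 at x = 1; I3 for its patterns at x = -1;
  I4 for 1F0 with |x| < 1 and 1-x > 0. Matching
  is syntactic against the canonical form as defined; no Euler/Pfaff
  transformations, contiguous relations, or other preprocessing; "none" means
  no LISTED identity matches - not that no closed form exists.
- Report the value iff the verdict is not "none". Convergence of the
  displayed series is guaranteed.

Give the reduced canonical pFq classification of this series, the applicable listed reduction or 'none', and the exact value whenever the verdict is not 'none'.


At argument 1: a 2F1 with upper {-3/2, -1/2}, lower {3/2}, scaled by C = 1. Verdict: Gauss (I1, half-integer pattern) fires (x = 1; upper {-3/2, -1/2} half-integers, c = 3/2 in the evaluable pattern). Its exact value is (15/32) * pi.

Structural cue: with t_0 = 1, the running product (C = 1) telescopes to a rising factorial.
Term ratio: r(k) = 1 * (k-3/2) (k-1/2) / [(k+3/2) (k+1)] - rational; roots negated = parameters, x = 1, C = 1.


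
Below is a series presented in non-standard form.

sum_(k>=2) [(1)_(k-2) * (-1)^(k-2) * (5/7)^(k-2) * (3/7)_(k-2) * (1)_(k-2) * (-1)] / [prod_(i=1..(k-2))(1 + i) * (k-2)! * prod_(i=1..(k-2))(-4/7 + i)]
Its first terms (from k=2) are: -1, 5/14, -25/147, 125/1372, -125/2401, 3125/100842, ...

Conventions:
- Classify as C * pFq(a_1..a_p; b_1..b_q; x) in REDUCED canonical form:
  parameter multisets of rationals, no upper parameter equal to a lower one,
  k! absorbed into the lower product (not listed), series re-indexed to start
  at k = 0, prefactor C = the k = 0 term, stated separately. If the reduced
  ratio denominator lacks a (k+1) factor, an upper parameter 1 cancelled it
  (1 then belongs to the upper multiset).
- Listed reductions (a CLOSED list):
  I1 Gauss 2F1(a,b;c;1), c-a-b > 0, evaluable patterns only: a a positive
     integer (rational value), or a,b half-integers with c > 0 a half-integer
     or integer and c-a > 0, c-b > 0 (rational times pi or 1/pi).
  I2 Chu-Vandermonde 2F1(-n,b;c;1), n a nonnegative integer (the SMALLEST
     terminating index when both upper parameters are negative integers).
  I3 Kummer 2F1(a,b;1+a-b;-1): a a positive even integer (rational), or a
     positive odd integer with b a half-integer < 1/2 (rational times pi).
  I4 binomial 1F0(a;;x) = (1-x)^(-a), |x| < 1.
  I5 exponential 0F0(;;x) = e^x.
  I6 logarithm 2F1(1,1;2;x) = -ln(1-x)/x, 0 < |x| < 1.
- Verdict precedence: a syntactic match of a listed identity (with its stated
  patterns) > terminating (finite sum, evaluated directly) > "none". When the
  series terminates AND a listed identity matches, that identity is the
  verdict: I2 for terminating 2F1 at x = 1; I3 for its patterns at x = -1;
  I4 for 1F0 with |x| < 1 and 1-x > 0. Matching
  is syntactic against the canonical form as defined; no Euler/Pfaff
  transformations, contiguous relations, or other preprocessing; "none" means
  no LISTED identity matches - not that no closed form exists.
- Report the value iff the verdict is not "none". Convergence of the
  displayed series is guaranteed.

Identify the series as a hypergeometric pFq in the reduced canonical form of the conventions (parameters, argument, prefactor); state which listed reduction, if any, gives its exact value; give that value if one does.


The series (x = -5/7) is 2F1: upper {1, 1}, lower {2}, prefactor -1. Verdict: the logarithmic series (I6) matches (the logarithm: parameters (1,1;2), x = -5/7). Hence: (-7/5) * ln(12/7).

First insight: t_0 = -1 here, and the lower running product (C = -1, x = -5/7) is a rising factorial.
Term ratio: r(k) = (-5/7) * (k+1) (k+1) / [(k+2) (k+1)] ; factor over Q: parameters, x = (-5/7), and C = -1.


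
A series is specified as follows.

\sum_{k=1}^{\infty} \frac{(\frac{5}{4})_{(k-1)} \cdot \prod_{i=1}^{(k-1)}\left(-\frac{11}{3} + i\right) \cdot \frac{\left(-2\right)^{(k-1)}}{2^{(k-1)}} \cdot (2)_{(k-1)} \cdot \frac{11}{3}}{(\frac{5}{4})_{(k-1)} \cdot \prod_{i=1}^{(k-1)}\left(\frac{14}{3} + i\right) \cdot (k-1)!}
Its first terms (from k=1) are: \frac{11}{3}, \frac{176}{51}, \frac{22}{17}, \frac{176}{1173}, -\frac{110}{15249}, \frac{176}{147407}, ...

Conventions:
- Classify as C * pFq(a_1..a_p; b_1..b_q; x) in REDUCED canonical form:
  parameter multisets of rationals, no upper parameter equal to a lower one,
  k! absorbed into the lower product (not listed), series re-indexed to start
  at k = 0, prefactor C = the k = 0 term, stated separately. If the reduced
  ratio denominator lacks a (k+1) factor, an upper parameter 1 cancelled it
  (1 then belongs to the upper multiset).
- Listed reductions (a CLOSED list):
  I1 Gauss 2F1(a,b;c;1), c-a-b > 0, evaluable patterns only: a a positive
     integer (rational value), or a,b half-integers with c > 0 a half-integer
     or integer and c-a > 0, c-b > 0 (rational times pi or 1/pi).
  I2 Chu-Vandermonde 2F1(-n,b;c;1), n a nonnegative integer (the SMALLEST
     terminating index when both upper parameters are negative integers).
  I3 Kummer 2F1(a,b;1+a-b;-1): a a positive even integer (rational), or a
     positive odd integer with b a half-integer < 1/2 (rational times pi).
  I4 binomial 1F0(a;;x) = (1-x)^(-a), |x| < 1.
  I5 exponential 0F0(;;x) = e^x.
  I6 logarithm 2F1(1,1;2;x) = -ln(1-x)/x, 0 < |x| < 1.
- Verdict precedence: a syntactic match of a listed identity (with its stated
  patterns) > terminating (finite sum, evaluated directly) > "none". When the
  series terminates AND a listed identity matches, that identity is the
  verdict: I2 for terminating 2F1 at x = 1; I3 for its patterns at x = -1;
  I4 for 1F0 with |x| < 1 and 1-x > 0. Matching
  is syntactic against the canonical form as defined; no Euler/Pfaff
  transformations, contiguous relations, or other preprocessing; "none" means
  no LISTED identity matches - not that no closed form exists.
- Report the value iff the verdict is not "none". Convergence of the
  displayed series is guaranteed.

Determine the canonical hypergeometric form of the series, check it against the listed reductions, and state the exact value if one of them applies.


Canonical form: C = \frac{11}{3} times 2F1 with upper {-\frac{8}{3}, 2}, lower {\frac{17}{3}}, x = -1. Verdict: the Kummer evaluation I3 matches (x = -1; c = \frac{17}{3} equals 1+a-b for upper {-\frac{8}{3}, 2}: listed pattern). Exact value: \frac{77}{9}.

The tell: t_0 = \frac{11}{3} here, and the lower running product (prefactor 11/3) is a rising factorial.
Ratio: r(k) = -1 * (k-\frac{8}{3}) (k+2) / [(k+\frac{17}{3}) (k+1)] - rational in k. x = -1; t_0 = \frac{11}{3}; negate the roots.


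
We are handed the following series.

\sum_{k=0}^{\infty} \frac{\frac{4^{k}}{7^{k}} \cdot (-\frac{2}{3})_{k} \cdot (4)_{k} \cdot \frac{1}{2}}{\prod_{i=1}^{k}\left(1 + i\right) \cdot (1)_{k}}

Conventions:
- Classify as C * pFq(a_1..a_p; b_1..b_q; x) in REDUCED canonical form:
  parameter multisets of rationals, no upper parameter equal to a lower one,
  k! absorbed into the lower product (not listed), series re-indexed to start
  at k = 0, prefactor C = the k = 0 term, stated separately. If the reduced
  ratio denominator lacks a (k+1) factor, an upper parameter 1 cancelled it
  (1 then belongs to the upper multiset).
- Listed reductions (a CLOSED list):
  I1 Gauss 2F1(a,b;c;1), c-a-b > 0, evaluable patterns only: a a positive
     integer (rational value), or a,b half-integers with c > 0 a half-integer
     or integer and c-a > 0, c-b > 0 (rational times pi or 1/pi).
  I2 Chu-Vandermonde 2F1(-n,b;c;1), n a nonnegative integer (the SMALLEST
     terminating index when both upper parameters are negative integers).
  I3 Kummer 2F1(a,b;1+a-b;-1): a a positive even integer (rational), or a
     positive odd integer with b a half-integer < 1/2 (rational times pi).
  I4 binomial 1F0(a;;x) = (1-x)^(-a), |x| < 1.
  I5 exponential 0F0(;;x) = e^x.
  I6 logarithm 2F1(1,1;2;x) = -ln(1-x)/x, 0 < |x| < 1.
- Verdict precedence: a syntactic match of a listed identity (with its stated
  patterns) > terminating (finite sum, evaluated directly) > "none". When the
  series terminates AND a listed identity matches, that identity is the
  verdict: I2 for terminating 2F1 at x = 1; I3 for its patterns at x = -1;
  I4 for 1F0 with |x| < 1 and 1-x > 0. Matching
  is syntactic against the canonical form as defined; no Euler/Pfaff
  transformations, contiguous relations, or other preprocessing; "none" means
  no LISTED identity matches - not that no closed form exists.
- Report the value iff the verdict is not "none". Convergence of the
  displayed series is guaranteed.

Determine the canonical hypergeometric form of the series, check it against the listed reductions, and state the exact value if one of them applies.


This is \frac{1}{2} * 2F1(-\frac{2}{3}, 4; 2; \frac{4}{7}) in reduced canonical form. Verdict: no listed reduction: x = \frac{4}{7} and upper {-\frac{2}{3}, 4} fail every I1-I6 pattern.

Key observation: t_0 = \frac{1}{2} here, and (1)_k (prefactor 1/2) is k! itself.
Ratio: r(k) = \frac{4}{7} * (k-\frac{2}{3}) (k+4) / [(k+2) (k+1)] - rational in k, leading ratio \frac{4}{7}; with t_0 = \frac{1}{2}, classification follows.


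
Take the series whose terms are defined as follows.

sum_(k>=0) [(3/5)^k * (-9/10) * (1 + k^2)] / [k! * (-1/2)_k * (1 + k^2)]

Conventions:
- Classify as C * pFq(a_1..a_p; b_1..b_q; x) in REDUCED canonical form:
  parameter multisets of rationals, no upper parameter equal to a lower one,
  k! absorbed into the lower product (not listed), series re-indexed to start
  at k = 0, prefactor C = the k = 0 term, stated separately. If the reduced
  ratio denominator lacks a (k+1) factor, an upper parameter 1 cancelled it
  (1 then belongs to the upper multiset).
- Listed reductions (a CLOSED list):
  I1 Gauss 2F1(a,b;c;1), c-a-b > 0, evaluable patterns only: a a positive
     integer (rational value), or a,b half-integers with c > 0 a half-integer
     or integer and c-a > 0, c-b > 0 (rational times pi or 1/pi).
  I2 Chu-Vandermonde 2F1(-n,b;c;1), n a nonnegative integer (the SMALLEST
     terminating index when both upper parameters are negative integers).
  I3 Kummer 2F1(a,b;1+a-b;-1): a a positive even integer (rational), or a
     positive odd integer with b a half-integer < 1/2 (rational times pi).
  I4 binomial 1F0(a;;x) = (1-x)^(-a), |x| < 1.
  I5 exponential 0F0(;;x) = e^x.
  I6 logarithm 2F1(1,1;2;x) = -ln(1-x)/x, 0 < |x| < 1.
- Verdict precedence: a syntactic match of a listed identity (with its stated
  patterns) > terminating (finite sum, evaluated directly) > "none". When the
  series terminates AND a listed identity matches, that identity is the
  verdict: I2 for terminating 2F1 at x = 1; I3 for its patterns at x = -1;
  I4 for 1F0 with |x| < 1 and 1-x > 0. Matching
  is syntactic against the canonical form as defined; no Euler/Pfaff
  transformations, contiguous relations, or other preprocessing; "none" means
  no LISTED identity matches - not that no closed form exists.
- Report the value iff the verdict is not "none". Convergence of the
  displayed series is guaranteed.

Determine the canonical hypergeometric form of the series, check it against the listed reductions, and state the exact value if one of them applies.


Reduced: x = 3/5, 0F1, upper = {-}, lower = {-1/2}, C = -9/10. Verdict: none. Every listed pattern misses the 0F1 form at 3/5, upper {-}.

Structural cue: x = (3/5) and striking the common factor k^2 + 1 reduces the term (C = -9/10, x = 3/5).
Ratio: r(k) = (3/5) * 1 / [(k-1/2) (k+1)] - rational; roots negated = parameters, x = (3/5), C = -9/10.
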